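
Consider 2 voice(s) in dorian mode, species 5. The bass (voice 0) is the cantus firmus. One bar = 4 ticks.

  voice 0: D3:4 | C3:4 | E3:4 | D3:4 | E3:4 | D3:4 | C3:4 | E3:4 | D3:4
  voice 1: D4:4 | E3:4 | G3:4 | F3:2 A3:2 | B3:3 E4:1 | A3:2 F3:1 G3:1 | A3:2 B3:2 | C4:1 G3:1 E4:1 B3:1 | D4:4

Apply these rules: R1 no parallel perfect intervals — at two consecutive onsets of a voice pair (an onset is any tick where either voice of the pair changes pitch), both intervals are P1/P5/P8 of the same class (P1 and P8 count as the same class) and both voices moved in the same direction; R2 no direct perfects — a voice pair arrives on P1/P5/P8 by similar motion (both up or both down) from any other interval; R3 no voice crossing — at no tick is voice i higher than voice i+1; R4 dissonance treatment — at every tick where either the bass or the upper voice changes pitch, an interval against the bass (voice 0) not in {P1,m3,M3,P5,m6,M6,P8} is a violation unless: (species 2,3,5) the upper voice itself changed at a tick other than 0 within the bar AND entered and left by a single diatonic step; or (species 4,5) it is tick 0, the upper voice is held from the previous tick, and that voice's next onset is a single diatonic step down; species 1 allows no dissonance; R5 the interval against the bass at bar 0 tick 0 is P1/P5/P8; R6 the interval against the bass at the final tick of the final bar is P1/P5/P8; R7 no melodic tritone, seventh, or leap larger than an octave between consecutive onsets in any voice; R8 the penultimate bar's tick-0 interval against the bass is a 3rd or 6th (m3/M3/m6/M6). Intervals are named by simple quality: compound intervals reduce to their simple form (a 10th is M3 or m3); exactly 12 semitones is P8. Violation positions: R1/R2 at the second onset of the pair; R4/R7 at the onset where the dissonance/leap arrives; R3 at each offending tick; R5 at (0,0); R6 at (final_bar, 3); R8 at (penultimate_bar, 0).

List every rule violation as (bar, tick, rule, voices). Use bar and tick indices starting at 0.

(1, 0, R7, (1,))
(4, 0, R1, (0, 1))
(5, 0, R2, (0, 1))

bar 0: v0=D3 v1=D4 downbeat P8
bar 1: v0=C3 v1=E3 downbeat M3
bar 2: v0=E3 v1=G3 downbeat m3
bar 3: v0=D3 v1=F3 downbeat m3
bar 4: v0=E3 v1=B3 downbeat P5
bar 5: v0=D3 v1=A3 downbeat P5
bar 6: v0=C3 v1=A3 downbeat M6
bar 7: v0=E3 v1=C4 downbeat m6
bar 8: v0=D3 v1=D4 downbeat P8
  -> R7 @ bar 1 tick 0 v(1,): D4->E3 leap 10st
  -> R1 @ bar 4 tick 0 v(0, 1): D3/A3 P5 -> E3/B3 P5 similar
  -> R2 @ bar 5 tick 0 v(0, 1): E3/E4 P8 -> D3/A3 P5 similar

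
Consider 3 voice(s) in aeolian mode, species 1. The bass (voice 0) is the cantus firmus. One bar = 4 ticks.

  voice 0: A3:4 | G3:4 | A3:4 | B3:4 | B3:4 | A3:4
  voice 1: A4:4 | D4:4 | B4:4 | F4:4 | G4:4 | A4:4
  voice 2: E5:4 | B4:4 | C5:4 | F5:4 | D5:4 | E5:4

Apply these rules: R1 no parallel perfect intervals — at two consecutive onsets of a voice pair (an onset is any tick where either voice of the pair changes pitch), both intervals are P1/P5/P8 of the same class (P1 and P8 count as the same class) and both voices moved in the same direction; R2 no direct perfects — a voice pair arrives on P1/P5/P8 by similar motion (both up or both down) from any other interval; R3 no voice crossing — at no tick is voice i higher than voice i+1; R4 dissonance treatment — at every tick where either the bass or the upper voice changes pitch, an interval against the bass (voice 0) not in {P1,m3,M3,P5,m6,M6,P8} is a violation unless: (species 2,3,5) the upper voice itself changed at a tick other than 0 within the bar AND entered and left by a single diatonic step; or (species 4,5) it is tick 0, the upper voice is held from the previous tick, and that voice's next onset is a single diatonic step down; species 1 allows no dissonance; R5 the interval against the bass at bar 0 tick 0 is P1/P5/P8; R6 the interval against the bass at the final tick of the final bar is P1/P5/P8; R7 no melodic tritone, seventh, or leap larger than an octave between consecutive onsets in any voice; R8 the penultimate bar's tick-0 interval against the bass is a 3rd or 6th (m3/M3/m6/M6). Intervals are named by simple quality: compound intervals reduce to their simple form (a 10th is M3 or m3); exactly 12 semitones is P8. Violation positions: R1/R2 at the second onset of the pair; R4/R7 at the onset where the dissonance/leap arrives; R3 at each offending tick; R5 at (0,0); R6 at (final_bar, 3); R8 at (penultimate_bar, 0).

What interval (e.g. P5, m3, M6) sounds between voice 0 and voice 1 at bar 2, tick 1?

voice 0=A3 voice 1=B4 -> M2

M2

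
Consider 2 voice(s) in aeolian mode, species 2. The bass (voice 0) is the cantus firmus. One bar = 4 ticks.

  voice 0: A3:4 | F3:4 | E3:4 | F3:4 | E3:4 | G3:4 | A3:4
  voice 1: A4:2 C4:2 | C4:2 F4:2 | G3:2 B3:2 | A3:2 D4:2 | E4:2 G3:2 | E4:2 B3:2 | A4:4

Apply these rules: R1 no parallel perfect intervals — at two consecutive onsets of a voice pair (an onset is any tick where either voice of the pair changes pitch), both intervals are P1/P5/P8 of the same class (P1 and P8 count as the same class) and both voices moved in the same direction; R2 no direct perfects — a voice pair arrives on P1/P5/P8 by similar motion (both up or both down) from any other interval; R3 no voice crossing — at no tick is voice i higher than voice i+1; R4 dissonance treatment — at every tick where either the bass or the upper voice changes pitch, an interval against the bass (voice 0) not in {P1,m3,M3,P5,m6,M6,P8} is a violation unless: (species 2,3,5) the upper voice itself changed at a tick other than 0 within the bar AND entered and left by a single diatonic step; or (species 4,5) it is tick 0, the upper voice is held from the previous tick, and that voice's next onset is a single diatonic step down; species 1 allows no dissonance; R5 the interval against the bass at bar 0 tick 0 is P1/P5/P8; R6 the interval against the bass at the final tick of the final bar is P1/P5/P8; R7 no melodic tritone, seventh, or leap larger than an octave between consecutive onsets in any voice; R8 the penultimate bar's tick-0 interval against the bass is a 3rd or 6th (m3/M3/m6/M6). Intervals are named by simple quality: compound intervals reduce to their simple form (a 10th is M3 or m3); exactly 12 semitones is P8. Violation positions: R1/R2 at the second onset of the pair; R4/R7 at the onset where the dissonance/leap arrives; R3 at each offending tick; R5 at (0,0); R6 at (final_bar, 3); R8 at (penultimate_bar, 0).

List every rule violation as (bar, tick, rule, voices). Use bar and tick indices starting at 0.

bar 0: v0=A3 v1=A4 downbeat P8
bar 1: v0=F3 v1=C4 downbeat P5
bar 2: v0=E3 v1=G3 downbeat m3
bar 3: v0=F3 v1=A3 downbeat M3
bar 4: v0=E3 v1=E4 downbeat P8
bar 5: v0=G3 v1=E4 downbeat M6
bar 6: v0=A3 v1=A4 downbeat P8
  -> R7 @ bar 2 tick 0 v(1,): F4->G3 leap 10st
  -> R2 @ bar 6 tick 0 v(0, 1): G3/B3 M3 -> A3/A4 P8 similar
  -> R7 @ bar 6 tick 0 v(1,): B3->A4 leap 10st

(2, 0, R7, (1,))
(6, 0, R2, (0, 1))
(6, 0, R7, (1,))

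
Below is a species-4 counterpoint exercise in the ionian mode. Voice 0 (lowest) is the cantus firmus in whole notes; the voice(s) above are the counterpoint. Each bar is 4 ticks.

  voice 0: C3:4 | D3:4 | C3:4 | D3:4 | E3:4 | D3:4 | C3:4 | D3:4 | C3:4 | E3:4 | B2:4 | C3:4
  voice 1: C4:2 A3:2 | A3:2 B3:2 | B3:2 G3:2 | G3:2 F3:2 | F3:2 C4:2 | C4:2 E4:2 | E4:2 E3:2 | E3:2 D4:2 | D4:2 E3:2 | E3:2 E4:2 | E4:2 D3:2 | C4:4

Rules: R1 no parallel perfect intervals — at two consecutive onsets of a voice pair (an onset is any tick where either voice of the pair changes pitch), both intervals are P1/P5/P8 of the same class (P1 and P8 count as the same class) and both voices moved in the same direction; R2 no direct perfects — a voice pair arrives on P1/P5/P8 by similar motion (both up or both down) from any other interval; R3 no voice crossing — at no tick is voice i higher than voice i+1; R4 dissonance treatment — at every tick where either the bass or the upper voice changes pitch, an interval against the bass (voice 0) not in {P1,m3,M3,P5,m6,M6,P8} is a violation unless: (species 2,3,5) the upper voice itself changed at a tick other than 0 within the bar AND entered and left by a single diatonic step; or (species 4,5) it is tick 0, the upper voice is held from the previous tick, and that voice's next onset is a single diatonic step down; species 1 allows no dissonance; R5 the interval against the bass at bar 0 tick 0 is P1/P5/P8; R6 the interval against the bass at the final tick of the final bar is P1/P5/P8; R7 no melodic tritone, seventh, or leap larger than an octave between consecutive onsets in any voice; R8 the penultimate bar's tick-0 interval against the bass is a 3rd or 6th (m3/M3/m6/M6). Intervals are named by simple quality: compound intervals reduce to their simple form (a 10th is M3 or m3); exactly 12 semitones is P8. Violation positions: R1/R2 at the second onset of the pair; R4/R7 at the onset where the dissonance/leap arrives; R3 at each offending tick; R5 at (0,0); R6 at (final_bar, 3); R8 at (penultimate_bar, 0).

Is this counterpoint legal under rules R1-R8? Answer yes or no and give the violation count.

bar 0: v0=C3 v1=C4 (P8)
bar 1: v0=D3 v1=A3 (P5)
bar 2: v0=C3 v1=B3 (M7)
bar 3: v0=D3 v1=G3 (P4)
bar 4: v0=E3 v1=F3 (m2)
bar 5: v0=D3 v1=C4 (m7)
bar 6: v0=C3 v1=E4 (M3)
bar 7: v0=D3 v1=E3 (M2)
bar 8: v0=C3 v1=D4 (M2)
bar 9: v0=E3 v1=E3 (P1)
bar 10: v0=B2 v1=E4 (P4)
bar 11: v0=C3 v1=C4 (P8)
  R4 @ bar2.0: C3/B3 M7 untreated
  R4 @ bar4.0: E3/F3 m2 untreated
  R4 @ bar5.0: D3/C4 m7 untreated
  R4 @ bar5.2: D3/E4 M2 untreated
  R4 @ bar7.0: D3/E3 M2 untreated
  R7 @ bar7.2: E3->D4 leap 10st
  R4 @ bar8.0: C3/D4 M2 untreated
  R7 @ bar8.2: D4->E3 leap 10st
  R4 @ bar10.0: B2/E4 P4 untreated
  R8 @ bar10.0: penult P4 not 3rd/6th
  R7 @ bar10.2: E4->D3 leap 14st
  R2 @ bar11.0: B2/D3 m3 -> C3/C4 P8 similar
  R7 @ bar11.0: D3->C4 leap 10st

No (13 violations)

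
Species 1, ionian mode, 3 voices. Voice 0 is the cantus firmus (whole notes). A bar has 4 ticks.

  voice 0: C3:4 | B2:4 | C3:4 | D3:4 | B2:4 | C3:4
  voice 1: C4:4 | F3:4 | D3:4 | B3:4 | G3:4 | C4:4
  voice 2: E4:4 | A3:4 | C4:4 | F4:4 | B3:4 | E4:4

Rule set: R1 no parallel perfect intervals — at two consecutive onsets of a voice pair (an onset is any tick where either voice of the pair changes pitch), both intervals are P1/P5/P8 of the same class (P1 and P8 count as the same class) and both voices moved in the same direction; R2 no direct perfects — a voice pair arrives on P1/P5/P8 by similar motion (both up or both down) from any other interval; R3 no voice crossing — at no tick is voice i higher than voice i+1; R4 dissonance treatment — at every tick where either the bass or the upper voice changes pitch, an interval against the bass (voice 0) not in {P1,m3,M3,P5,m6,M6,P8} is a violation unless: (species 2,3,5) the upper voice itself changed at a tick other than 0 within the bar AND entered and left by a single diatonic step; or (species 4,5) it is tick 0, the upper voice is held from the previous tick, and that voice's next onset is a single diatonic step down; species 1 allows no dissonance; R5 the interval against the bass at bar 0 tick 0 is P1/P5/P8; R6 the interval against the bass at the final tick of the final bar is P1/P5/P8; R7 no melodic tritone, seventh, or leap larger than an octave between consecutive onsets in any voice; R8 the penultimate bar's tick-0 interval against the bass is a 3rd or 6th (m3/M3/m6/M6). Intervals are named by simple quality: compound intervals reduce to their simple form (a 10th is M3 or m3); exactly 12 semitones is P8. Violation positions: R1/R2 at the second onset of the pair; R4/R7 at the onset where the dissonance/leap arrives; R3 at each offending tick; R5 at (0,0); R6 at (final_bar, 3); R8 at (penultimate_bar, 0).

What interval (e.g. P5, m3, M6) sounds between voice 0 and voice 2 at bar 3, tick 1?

m3

voice 0=D3 voice 2=F4 -> m3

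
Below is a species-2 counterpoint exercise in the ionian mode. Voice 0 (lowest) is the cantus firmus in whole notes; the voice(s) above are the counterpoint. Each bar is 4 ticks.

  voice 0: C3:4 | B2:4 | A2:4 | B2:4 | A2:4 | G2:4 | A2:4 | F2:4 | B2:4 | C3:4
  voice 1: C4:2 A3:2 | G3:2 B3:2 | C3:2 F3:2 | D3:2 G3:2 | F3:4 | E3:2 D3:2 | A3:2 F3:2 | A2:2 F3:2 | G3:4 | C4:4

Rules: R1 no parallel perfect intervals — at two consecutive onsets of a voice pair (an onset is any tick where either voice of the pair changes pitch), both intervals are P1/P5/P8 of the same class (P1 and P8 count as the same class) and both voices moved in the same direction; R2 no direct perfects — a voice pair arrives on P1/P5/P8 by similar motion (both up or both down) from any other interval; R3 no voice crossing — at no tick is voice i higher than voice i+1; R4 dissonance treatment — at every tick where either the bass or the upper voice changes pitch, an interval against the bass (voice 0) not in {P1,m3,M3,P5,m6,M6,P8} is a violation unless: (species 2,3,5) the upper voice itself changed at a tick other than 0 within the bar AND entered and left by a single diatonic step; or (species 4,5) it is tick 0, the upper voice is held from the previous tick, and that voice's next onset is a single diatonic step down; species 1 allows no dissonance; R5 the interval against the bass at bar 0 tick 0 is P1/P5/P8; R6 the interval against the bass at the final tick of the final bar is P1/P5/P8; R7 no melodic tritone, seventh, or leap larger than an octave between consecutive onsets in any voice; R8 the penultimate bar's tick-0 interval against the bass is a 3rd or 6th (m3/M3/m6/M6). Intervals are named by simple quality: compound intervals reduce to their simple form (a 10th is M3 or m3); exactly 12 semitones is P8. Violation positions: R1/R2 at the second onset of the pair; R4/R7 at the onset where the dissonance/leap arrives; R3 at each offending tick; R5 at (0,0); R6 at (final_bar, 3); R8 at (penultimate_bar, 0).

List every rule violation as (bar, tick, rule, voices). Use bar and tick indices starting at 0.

(2, 0, R7, (1,))
(6, 0, R2, (0, 1))
(8, 0, R7, (0,))
(9, 0, R2, (0, 1))

bar 0: v0=C3 v1=C4 downbeat P8
bar 1: v0=B2 v1=G3 downbeat m6
bar 2: v0=A2 v1=C3 downbeat m3
bar 3: v0=B2 v1=D3 downbeat m3
bar 4: v0=A2 v1=F3 downbeat m6
bar 5: v0=G2 v1=E3 downbeat M6
bar 6: v0=A2 v1=A3 downbeat P8
bar 7: v0=F2 v1=A2 downbeat M3
bar 8: v0=B2 v1=G3 downbeat m6
bar 9: v0=C3 v1=C4 downbeat P8
  -> R7 @ bar 2 tick 0 v(1,): B3->C3 leap 11st
  -> R2 @ bar 6 tick 0 v(0, 1): G2/D3 P5 -> A2/A3 P8 similar
  -> R7 @ bar 8 tick 0 v(0,): F2->B2 leap 6st
  -> R2 @ bar 9 tick 0 v(0, 1): B2/G3 m6 -> C3/C4 P8 similar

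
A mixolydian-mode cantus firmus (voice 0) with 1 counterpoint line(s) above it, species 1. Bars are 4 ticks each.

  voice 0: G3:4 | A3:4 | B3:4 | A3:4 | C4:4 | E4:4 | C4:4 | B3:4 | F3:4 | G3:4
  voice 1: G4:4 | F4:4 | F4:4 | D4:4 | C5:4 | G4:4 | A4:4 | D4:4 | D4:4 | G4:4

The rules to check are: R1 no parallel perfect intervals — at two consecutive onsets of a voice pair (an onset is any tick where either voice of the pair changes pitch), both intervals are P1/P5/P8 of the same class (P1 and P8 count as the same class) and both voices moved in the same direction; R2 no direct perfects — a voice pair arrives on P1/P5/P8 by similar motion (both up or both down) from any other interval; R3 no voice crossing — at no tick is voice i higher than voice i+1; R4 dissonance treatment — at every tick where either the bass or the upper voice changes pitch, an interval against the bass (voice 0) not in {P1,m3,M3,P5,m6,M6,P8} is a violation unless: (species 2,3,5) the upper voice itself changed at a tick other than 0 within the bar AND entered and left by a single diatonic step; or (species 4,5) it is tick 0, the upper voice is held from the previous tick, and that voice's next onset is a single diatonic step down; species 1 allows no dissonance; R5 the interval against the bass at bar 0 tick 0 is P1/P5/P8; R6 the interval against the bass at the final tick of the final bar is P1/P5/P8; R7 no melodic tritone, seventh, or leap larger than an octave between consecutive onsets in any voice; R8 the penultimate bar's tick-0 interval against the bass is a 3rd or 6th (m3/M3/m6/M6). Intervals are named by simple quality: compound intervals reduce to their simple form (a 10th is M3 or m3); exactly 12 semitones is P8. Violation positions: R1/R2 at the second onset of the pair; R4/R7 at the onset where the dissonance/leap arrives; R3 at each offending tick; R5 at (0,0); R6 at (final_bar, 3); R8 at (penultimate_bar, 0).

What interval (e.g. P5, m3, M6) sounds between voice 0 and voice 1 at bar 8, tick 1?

voice 0=F3 voice 1=D4 -> M6

M6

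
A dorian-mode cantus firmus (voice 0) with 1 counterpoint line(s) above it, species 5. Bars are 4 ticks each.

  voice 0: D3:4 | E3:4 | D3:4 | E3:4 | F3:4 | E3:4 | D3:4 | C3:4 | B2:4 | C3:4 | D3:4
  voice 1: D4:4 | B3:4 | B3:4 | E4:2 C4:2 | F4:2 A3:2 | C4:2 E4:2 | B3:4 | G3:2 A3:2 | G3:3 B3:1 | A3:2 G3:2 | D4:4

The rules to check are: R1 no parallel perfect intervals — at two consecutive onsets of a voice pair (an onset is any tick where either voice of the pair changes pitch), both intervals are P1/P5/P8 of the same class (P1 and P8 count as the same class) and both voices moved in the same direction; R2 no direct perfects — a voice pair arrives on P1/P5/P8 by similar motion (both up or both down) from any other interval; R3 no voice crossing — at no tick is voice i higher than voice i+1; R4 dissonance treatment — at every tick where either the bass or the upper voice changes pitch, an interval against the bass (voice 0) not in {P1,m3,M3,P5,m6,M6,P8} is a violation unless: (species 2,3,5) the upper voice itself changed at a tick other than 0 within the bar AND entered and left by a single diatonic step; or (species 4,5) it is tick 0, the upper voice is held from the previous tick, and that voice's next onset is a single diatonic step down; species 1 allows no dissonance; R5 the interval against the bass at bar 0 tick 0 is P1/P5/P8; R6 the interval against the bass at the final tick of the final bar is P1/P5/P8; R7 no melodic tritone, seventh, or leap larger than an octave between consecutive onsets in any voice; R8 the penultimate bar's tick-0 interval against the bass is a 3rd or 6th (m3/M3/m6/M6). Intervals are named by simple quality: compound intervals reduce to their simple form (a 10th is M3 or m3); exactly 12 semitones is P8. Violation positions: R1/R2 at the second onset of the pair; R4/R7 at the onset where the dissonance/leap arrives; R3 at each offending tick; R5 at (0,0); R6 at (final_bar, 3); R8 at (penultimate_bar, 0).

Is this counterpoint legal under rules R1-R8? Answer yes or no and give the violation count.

No (4 violations)

bar 0: v0=D3 v1=D4 (P8)
bar 1: v0=E3 v1=B3 (P5)
bar 2: v0=D3 v1=B3 (M6)
bar 3: v0=E3 v1=E4 (P8)
bar 4: v0=F3 v1=F4 (P8)
bar 5: v0=E3 v1=C4 (m6)
bar 6: v0=D3 v1=B3 (M6)
bar 7: v0=C3 v1=G3 (P5)
bar 8: v0=B2 v1=G3 (m6)
bar 9: v0=C3 v1=A3 (M6)
bar 10: v0=D3 v1=D4 (P8)
  R2 @ bar3.0: D3/B3 M6 -> E3/E4 P8 similar
  R2 @ bar4.0: E3/C4 m6 -> F3/F4 P8 similar
  R2 @ bar7.0: D3/B3 M6 -> C3/G3 P5 similar
  R2 @ bar10.0: C3/G3 P5 -> D3/D4 P8 similar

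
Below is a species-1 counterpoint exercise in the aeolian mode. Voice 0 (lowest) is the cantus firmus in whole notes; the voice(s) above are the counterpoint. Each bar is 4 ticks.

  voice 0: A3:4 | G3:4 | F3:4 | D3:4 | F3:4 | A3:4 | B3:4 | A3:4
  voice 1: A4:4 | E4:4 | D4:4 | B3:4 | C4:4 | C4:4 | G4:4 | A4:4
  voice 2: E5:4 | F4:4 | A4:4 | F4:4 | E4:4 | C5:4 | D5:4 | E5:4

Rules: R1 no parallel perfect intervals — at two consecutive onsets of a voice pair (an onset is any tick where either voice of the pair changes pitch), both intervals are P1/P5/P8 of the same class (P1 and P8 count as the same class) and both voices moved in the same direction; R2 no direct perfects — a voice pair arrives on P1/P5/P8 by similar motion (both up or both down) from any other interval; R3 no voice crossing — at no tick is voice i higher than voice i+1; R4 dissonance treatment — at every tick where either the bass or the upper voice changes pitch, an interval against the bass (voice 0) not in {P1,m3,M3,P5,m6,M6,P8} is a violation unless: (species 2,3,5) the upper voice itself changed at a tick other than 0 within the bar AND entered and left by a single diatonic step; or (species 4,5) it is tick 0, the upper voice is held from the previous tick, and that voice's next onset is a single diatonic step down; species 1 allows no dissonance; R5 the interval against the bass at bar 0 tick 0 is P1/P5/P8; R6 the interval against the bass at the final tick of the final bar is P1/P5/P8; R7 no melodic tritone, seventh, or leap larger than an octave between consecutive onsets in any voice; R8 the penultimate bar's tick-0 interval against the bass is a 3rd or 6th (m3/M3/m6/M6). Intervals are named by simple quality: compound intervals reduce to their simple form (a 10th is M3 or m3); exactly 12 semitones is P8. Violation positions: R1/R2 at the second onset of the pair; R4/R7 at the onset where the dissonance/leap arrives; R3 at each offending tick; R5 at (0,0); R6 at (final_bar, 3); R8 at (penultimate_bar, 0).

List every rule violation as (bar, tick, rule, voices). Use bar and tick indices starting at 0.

(1, 0, R4, (0, 2))
(1, 0, R7, (2,))
(4, 0, R2, (0, 1))
(4, 0, R4, (0, 2))
(6, 0, R2, (1, 2))
(7, 0, R1, (1, 2))

bar 0: v0=A3 v1=A4 v2=E5 downbeat P5
bar 1: v0=G3 v1=E4 v2=F4 downbeat m7
bar 2: v0=F3 v1=D4 v2=A4 downbeat M3
bar 3: v0=D3 v1=B3 v2=F4 downbeat m3
bar 4: v0=F3 v1=C4 v2=E4 downbeat M7
bar 5: v0=A3 v1=C4 v2=C5 downbeat m3
bar 6: v0=B3 v1=G4 v2=D5 downbeat m3
bar 7: v0=A3 v1=A4 v2=E5 downbeat P5
  -> R4 @ bar 1 tick 0 v(0, 2): G3/F4 m7 untreated
  -> R7 @ bar 1 tick 0 v(2,): E5->F4 leap 11st
  -> R2 @ bar 4 tick 0 v(0, 1): D3/B3 M6 -> F3/C4 P5 similar
  -> R4 @ bar 4 tick 0 v(0, 2): F3/E4 M7 untreated
  -> R2 @ bar 6 tick 0 v(1, 2): C4/C5 P8 -> G4/D5 P5 similar
  -> R1 @ bar 7 tick 0 v(1, 2): G4/D5 P5 -> A4/E5 P5 similar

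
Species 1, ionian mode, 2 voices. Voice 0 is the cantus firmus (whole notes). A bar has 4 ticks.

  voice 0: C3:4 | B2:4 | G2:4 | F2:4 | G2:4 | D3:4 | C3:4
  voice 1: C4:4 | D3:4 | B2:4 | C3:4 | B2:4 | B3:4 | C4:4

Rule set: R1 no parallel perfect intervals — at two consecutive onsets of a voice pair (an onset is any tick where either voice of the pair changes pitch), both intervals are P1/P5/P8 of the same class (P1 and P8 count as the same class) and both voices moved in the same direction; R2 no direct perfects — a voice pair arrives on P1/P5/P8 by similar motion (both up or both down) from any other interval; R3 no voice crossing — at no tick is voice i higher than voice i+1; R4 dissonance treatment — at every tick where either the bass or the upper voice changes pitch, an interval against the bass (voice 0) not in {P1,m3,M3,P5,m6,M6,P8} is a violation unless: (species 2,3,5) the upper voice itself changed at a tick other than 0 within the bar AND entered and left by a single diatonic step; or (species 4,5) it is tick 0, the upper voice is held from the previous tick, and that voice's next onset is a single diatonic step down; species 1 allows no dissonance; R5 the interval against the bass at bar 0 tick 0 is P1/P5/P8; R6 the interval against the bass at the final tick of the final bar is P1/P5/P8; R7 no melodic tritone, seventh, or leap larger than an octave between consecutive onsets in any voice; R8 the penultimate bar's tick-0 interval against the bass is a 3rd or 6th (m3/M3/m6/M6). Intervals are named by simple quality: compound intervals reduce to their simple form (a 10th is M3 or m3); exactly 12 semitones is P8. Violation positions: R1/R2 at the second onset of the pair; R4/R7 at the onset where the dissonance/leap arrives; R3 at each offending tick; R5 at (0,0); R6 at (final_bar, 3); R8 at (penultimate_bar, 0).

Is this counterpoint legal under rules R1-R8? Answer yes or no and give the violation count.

bar 0: v0=C3 v1=C4 (P8)
bar 1: v0=B2 v1=D3 (m3)
bar 2: v0=G2 v1=B2 (M3)
bar 3: v0=F2 v1=C3 (P5)
bar 4: v0=G2 v1=B2 (M3)
bar 5: v0=D3 v1=B3 (M6)
bar 6: v0=C3 v1=C4 (P8)
  R7 @ bar1.0: C4->D3 leap 10st

No (1 violations)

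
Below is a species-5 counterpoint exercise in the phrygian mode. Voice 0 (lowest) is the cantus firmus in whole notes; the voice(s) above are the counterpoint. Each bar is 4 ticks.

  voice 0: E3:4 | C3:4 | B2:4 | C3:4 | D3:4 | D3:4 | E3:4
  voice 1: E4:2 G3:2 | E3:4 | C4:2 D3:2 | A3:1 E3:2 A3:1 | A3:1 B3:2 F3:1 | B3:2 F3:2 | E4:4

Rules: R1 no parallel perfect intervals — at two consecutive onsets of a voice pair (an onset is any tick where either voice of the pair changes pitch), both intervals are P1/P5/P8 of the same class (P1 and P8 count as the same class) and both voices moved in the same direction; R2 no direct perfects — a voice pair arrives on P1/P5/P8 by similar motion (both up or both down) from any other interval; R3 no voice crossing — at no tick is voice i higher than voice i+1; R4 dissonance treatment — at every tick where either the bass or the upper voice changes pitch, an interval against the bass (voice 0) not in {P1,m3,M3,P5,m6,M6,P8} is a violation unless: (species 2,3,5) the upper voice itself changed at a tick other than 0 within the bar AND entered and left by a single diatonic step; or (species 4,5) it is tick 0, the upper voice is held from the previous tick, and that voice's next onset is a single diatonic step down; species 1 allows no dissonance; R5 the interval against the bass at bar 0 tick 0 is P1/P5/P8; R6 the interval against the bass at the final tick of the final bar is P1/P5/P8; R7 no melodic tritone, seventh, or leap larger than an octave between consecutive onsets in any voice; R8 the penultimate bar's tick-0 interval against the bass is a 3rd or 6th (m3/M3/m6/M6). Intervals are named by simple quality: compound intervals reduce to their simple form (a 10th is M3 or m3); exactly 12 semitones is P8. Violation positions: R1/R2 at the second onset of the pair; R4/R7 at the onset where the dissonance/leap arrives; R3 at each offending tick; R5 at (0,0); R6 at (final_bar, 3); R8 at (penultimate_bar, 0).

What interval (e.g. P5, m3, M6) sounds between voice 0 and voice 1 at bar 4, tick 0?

voice 0=D3 voice 1=A3 -> P5

P5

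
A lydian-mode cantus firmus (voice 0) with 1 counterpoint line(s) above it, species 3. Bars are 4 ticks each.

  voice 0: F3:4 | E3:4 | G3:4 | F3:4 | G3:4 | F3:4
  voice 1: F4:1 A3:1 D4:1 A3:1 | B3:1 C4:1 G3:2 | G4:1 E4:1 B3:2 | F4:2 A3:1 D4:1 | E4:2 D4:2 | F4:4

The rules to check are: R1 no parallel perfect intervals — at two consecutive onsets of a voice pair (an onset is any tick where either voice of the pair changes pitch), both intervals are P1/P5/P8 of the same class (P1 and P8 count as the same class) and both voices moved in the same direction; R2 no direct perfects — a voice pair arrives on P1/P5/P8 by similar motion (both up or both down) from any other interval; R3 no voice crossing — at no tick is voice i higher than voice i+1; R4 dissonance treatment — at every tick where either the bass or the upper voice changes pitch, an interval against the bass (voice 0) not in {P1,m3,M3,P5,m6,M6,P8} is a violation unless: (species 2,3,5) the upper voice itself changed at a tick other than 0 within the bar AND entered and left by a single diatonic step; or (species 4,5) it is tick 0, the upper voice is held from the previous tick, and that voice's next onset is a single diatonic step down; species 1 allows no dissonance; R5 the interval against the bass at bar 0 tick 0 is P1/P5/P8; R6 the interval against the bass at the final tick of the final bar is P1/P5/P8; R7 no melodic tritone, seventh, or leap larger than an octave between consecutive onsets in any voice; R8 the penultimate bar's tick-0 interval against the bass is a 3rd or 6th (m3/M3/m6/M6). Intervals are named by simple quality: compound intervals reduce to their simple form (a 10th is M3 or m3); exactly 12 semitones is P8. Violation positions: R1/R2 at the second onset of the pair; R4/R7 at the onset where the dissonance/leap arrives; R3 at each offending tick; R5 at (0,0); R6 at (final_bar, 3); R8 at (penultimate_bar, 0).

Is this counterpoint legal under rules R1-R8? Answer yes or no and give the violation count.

bar 0: v0=F3 v1=F4 (P8)
bar 1: v0=E3 v1=B3 (P5)
bar 2: v0=G3 v1=G4 (P8)
bar 3: v0=F3 v1=F4 (P8)
bar 4: v0=G3 v1=E4 (M6)
bar 5: v0=F3 v1=F4 (P8)
  R2 @ bar2.0: E3/G3 m3 -> G3/G4 P8 similar
  R7 @ bar3.0: B3->F4 leap 6st

No (2 violations)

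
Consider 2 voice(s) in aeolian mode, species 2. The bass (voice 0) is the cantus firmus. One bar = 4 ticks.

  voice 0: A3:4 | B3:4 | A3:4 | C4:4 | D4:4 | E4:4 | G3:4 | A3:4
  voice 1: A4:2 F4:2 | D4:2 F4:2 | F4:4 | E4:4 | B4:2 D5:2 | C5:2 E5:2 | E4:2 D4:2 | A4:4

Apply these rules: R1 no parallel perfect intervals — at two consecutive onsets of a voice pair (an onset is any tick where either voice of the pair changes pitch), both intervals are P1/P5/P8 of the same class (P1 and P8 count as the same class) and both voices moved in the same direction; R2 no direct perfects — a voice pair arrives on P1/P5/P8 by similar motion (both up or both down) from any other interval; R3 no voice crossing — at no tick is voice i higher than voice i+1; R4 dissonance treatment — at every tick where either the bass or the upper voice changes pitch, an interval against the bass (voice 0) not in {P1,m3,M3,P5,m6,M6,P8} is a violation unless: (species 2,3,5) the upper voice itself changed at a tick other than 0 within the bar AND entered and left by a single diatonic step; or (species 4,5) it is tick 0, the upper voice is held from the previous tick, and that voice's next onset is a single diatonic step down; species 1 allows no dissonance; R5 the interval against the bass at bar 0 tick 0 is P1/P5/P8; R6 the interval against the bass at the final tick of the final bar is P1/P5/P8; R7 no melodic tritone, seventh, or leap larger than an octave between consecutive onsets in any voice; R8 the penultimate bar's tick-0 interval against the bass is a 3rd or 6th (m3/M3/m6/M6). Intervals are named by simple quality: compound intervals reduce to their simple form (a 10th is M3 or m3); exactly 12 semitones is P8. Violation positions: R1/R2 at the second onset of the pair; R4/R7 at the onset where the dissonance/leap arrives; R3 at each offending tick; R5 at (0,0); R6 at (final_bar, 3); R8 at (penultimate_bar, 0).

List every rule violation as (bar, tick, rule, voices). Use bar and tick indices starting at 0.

bar 0: v0=A3 v1=A4 downbeat P8
bar 1: v0=B3 v1=D4 downbeat m3
bar 2: v0=A3 v1=F4 downbeat m6
bar 3: v0=C4 v1=E4 downbeat M3
bar 4: v0=D4 v1=B4 downbeat M6
bar 5: v0=E4 v1=C5 downbeat m6
bar 6: v0=G3 v1=E4 downbeat M6
bar 7: v0=A3 v1=A4 downbeat P8
  -> R4 @ bar 1 tick 2 v(0, 1): B3/F4 TT untreated
  -> R2 @ bar 7 tick 0 v(0, 1): G3/D4 P5 -> A3/A4 P8 similar

(1, 2, R4, (0, 1))
(7, 0, R2, (0, 1))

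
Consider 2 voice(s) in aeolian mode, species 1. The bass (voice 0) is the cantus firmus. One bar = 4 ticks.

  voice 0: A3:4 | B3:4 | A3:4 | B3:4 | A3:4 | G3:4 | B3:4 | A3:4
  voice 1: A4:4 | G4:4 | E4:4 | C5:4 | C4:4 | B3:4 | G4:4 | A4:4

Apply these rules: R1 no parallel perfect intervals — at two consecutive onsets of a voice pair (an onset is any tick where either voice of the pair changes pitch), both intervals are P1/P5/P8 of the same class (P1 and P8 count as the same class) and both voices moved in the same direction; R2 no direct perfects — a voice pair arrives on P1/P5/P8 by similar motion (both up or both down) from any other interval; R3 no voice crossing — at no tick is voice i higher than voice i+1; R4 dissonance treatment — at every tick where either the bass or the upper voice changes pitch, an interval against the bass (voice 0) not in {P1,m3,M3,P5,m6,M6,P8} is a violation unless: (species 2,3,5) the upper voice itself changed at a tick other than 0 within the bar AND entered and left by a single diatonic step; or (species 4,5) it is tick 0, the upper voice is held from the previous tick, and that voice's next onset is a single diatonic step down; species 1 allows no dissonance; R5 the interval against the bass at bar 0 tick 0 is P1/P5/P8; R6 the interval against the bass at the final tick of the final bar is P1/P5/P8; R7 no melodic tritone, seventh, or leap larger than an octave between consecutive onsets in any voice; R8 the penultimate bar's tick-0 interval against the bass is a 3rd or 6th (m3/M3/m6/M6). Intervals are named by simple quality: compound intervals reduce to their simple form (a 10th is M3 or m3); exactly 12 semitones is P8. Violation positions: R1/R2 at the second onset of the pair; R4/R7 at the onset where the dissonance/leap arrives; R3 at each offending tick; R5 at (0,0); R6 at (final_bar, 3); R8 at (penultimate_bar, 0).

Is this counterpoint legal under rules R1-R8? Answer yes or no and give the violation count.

No (2 violations)

bar 0: v0=A3 v1=A4 (P8)
bar 1: v0=B3 v1=G4 (m6)
bar 2: v0=A3 v1=E4 (P5)
bar 3: v0=B3 v1=C5 (m2)
bar 4: v0=A3 v1=C4 (m3)
bar 5: v0=G3 v1=B3 (M3)
bar 6: v0=B3 v1=G4 (m6)
bar 7: v0=A3 v1=A4 (P8)
  R2 @ bar2.0: B3/G4 m6 -> A3/E4 P5 similar
  R4 @ bar3.0: B3/C5 m2 untreated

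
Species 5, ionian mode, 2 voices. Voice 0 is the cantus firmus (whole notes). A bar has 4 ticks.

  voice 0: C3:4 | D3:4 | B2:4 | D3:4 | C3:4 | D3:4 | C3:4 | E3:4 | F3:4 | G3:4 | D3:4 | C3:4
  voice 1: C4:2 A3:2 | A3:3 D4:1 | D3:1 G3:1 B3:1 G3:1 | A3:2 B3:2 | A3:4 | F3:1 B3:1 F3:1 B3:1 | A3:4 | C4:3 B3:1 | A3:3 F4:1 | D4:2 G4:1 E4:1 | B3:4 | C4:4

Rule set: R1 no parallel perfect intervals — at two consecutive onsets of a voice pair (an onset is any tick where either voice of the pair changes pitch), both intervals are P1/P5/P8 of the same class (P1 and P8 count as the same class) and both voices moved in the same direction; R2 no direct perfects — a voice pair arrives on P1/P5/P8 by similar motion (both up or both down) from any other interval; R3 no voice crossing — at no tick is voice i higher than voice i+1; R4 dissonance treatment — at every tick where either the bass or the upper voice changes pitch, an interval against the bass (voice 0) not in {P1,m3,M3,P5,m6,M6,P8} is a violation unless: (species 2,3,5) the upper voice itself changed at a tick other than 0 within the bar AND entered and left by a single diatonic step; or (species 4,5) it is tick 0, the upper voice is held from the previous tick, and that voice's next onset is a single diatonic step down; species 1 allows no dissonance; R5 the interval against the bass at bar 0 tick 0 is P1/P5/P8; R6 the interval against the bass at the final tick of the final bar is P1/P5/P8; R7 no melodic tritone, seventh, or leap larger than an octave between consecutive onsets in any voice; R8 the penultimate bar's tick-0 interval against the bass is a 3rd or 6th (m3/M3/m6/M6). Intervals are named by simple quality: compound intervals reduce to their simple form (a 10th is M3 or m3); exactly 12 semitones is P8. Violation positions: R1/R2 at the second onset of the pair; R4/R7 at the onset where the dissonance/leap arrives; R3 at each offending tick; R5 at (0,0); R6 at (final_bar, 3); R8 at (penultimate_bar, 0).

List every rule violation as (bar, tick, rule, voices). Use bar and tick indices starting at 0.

bar 0: v0=C3 v1=C4 downbeat P8
bar 1: v0=D3 v1=A3 downbeat P5
bar 2: v0=B2 v1=D3 downbeat m3
bar 3: v0=D3 v1=A3 downbeat P5
bar 4: v0=C3 v1=A3 downbeat M6
bar 5: v0=D3 v1=F3 downbeat m3
bar 6: v0=C3 v1=A3 downbeat M6
bar 7: v0=E3 v1=C4 downbeat m6
bar 8: v0=F3 v1=A3 downbeat M3
bar 9: v0=G3 v1=D4 downbeat P5
bar 10: v0=D3 v1=B3 downbeat M6
bar 11: v0=C3 v1=C4 downbeat P8
  -> R2 @ bar 3 tick 0 v(0, 1): B2/G3 m6 -> D3/A3 P5 similar
  -> R7 @ bar 5 tick 1 v(1,): F3->B3 leap 6st
  -> R7 @ bar 5 tick 2 v(1,): B3->F3 leap 6st
  -> R7 @ bar 5 tick 3 v(1,): F3->B3 leap 6st

(3, 0, R2, (0, 1))
(5, 1, R7, (1,))
(5, 2, R7, (1,))
(5, 3, R7, (1,))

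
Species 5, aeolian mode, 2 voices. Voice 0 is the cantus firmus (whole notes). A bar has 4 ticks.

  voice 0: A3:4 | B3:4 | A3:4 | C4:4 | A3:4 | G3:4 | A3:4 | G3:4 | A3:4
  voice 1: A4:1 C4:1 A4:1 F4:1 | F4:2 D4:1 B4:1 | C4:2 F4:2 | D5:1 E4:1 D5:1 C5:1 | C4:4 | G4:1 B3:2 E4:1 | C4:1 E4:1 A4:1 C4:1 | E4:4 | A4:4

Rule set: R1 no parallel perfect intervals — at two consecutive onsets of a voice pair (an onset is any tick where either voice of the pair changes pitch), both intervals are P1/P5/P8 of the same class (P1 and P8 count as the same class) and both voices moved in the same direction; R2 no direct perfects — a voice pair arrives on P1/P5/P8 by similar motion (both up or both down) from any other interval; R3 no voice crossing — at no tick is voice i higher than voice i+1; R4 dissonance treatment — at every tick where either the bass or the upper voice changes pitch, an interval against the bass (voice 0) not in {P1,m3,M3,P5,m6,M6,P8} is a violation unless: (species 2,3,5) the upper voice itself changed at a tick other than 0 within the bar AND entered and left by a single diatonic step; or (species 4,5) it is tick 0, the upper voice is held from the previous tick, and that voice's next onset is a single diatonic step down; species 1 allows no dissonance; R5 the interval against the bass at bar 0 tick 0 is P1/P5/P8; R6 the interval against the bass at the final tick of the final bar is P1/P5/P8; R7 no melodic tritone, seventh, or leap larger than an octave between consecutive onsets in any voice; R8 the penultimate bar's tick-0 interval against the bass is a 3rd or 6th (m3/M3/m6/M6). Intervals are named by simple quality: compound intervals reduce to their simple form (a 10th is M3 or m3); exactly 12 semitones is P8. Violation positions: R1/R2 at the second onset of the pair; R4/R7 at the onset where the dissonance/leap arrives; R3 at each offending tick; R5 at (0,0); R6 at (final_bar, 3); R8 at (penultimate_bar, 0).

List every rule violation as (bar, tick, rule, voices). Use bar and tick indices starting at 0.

bar 0: v0=A3 v1=A4 downbeat P8
bar 1: v0=B3 v1=F4 downbeat TT
bar 2: v0=A3 v1=C4 downbeat m3
bar 3: v0=C4 v1=D5 downbeat M2
bar 4: v0=A3 v1=C4 downbeat m3
bar 5: v0=G3 v1=G4 downbeat P8
bar 6: v0=A3 v1=C4 downbeat m3
bar 7: v0=G3 v1=E4 downbeat M6
bar 8: v0=A3 v1=A4 downbeat P8
  -> R4 @ bar 1 tick 0 v(0, 1): B3/F4 TT untreated
  -> R7 @ bar 2 tick 0 v(1,): B4->C4 leap 11st
  -> R4 @ bar 3 tick 0 v(0, 1): C4/D5 M2 untreated
  -> R7 @ bar 3 tick 1 v(1,): D5->E4 leap 10st
  -> R4 @ bar 3 tick 2 v(0, 1): C4/D5 M2 untreated
  -> R7 @ bar 3 tick 2 v(1,): E4->D5 leap 10st
  -> R2 @ bar 8 tick 0 v(0, 1): G3/E4 M6 -> A3/A4 P8 similar

(1, 0, R4, (0, 1))
(2, 0, R7, (1,))
(3, 0, R4, (0, 1))
(3, 1, R7, (1,))
(3, 2, R4, (0, 1))
(3, 2, R7, (1,))
(8, 0, R2, (0, 1))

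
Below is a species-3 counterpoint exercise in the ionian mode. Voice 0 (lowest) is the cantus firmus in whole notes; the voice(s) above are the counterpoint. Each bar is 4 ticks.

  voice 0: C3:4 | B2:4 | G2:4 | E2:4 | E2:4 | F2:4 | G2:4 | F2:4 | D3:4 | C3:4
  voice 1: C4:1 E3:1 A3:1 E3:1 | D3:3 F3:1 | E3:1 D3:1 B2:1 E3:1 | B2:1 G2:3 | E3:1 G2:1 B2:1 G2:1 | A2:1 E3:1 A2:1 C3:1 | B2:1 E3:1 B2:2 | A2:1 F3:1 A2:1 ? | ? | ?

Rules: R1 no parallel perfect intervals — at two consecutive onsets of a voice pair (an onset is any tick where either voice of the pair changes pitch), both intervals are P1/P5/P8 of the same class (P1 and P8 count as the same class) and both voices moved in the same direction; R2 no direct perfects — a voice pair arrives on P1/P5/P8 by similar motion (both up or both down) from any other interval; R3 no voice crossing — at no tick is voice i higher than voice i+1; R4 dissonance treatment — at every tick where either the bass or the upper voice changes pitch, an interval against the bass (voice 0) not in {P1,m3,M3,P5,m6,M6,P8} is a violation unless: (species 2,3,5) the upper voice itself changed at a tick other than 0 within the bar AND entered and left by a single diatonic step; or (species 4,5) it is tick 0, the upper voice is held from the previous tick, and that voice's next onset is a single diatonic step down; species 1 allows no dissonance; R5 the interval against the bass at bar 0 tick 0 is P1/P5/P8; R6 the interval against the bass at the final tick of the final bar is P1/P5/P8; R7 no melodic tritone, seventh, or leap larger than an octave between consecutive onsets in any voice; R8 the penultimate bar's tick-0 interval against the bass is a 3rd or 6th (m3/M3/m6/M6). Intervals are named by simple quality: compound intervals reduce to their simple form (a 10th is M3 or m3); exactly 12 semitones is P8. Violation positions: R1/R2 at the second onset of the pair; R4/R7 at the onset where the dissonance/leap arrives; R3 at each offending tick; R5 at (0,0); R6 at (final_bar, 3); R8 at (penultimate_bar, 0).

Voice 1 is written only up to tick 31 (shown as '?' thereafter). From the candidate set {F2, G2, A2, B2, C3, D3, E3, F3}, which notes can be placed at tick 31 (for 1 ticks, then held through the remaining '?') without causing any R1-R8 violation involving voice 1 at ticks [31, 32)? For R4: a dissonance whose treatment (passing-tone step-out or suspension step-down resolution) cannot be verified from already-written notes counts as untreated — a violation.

{A2, C3, D3, F2, F3}

F2: legal
G2: violates R4
A2: legal
B2: violates R4
C3: legal
D3: legal
E3: violates R4
F3: legal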